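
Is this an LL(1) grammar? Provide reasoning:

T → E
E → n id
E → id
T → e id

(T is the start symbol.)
Relevant sets:
  FIRST(E) = { 'id', 'n' }

For T:
  PREDICT(T → E) = { 'id', 'n' }
  PREDICT(T → e id) = { 'e' }
For E:
  PREDICT(E → n id) = { 'n' }
  PREDICT(E → id) = { 'id' }

All predict sets are disjoint. The grammar IS LL(1).

Answer: Yes, the grammar is LL(1).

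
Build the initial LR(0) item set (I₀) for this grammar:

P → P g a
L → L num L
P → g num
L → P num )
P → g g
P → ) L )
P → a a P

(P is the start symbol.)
{ [P → . ) L )], [P → . P g a], [P → . a a P], [P → . g g], [P → . g num], [P' → . P] }

First, augment the grammar with P' → P
I₀ = CLOSURE({ [P' → . P] }):
  [P' → . P] has the dot before P: add [P → . P g a], [P → . g num], [P → . g g], [P → . ) L )], [P → . a a P]
No further items can be added.

I₀ = { [P → . ) L )], [P → . P g a], [P → . a a P], [P → . g g], [P → . g num], [P' → . P] }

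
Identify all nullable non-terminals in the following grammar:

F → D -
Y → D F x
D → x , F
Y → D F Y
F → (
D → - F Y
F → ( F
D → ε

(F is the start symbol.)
{ 'D' }

A non-terminal is nullable if it can derive ε (the empty string): either it has an ε-production, or it has a production whose right-hand side consists entirely of nullable non-terminals.

ε-productions: D → ε
So D is immediately nullable.
No further non-terminal can be added: every production for the remaining non-terminals contains a terminal or a non-nullable non-terminal.
Nullable = { 'D' }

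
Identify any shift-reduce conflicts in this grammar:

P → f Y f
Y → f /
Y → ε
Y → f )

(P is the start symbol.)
Yes — I2: [Y → .] vs [Y → . f )]

Augment with P' → P and build the canonical LR(0) collection (I0 = CLOSURE({[P' → . P]}), then GOTO on every symbol after a dot until no new states appear). It has 8 states:
  I0: { [P → . f Y f], [P' → . P] }  — shift
  I1: { [P' → P .] }  — accept
  I2: { [P → f . Y f], [Y → . f )], [Y → . f /], [Y → .] }  — shift, reduce
  I3: { [P → f Y . f] }  — shift
  I4: { [Y → f . )], [Y → f . /] }  — shift
  I5: { [Y → f ) .] }  — reduce
  I6: { [Y → f / .] }  — reduce
  I7: { [P → f Y f .] }  — reduce

I2 contains reduce item [Y → .] and shift items [Y → . f )], [Y → . f /] — shift-reduce conflict.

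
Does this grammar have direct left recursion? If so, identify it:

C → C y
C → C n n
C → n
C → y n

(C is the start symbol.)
Yes, C is left-recursive

Direct left recursion occurs when N → N α for some non-terminal N (the right-hand side begins with the left-hand side itself).

C → C y: LEFT RECURSIVE (starts with C)
C → C n n: LEFT RECURSIVE (starts with C)
C → n: starts with n
C → y n: starts with y

The grammar has direct left recursion on: C.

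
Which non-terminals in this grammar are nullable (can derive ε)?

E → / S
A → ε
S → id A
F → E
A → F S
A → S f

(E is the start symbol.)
A non-terminal is nullable if it can derive ε (the empty string): either it has an ε-production, or it has a production whose right-hand side consists entirely of nullable non-terminals.

ε-productions: A → ε
So A is immediately nullable.
No further non-terminal can be added: every production for the remaining non-terminals contains a terminal or a non-nullable non-terminal.
Nullable = { 'A' }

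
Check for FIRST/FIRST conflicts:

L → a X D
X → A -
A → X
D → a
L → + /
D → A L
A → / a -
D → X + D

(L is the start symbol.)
Yes. A → X / A → '/' a '-' on { '/' }; D → A L / D → X '+' D on { '/' }

A FIRST/FIRST conflict occurs when two productions N → α and N → β for the same non-terminal have FIRST(α) ∩ FIRST(β) ≠ ∅ (with ε ∈ FIRST of a nullable right-hand side, so two nullable alternatives also conflict).

FIRST sets of the non-terminals at (or reachable through a nullable prefix from) the front of some alternative:
  FIRST(X) = { '/' }
  FIRST(A) = { '/' }

Productions for L:
  L → a X D: FIRST = { 'a' }
  L → + /: FIRST = { '+' }
Productions for A:
  A → X: FIRST = { '/' }
  A → / a -: FIRST = { '/' }
Productions for D:
  D → a: FIRST = { 'a' }
  D → A L: FIRST = { '/' }
  D → X + D: FIRST = { '/' }
X has only one production, so no FIRST/FIRST conflict is possible there.

Conflict for A: A → X and A → / a -
  Overlap: { '/' }
Conflict for D: D → A L and D → X + D
  Overlap: { '/' }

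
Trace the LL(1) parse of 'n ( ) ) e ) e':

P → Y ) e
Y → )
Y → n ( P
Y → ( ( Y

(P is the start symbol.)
LL(1) parsing maintains a stack (initially the start symbol over $) and the input. At each step: if the stack top is a terminal, match it against the current input token; if it is a non-terminal N, replace it with the RHS of M[N, lookahead] (the unique production whose predict set contains the lookahead).

Stack is shown with the top on the left.

Stack        Input            Action
------------------------------------
P $          n ( ) ) e ) e $  output P → Y ) e
Y ) e $      n ( ) ) e ) e $  output Y → n ( P
n ( P ) e $  n ( ) ) e ) e $  match 'n'
( P ) e $    ( ) ) e ) e $    match '('
P ) e $      ) ) e ) e $      output P → Y ) e
Y ) e ) e $  ) ) e ) e $      output Y → )
) ) e ) e $  ) ) e ) e $      match ')'
) e ) e $    ) e ) e $        match ')'
e ) e $      e ) e $          match 'e'
) e $        ) e $            match ')'
e $          e $              match 'e'
$            $                accept

The string is accepted.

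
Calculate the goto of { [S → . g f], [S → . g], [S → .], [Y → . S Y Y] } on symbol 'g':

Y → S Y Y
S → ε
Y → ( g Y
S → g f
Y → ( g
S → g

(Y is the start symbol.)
{ [S → g . f], [S → g .] }

GOTO(I, 'g') = CLOSURE({ [A → αX.β] : [A → α.Xβ] ∈ I, X = 'g' })

Items with dot before 'g', with the dot advanced:
  [S → . g] → [S → g .]
  [S → . g f] → [S → g . f]
Closure adds nothing (no advanced item has the dot before a non-terminal).

GOTO = { [S → g . f], [S → g .] }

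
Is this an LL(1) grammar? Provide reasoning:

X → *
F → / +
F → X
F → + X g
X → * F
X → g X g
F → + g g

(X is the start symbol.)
Relevant sets:
  FIRST(X) = { '*', 'g' }

For X:
  PREDICT(X → '*') = { '*' }
  PREDICT(X → '*' F) = { '*' }
  PREDICT(X → g X g) = { 'g' }
For F:
  PREDICT(F → '/' '+') = { '/' }
  PREDICT(F → X) = { '*', 'g' }
  PREDICT(F → '+' X g) = { '+' }
  PREDICT(F → '+' g g) = { '+' }

Conflict found: Predict set conflict for X: { '*' }
The grammar is NOT LL(1).

Answer: No. Predict set conflict for X: { '*' }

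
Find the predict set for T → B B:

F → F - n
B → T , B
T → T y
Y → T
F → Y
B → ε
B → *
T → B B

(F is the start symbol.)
{ $, '*', ',', '-', 'y' }

PREDICT(T → B B) = (FIRST(RHS) \ {ε}) ∪ (FOLLOW(T) if ε ∈ FIRST(RHS), i.e. RHS ⇒* ε)
FIRST(B) = { '*', ',', 'y', ε }
FIRST(B B) = { '*', ',', 'y', ε }
ε ∈ FIRST(B B) (the right-hand side is nullable), so add FOLLOW(T) = { $, ',', '-', 'y' }
PREDICT(T → B B) = { $, '*', ',', '-', 'y' }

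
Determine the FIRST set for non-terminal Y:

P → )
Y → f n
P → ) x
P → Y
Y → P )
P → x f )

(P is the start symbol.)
FIRST sets of the other non-terminals involved (by the same procedure, iterated to a fixed point):
  FIRST(P) = { ')', 'f', 'x' }

From Y → f n:
  - f is a terminal: add 'f' and stop
From Y → P ):
  - P is a non-terminal: add FIRST(P) \ {ε} = { ')', 'f', 'x' }
    P is not nullable, so stop

Collecting: FIRST(Y) = { ')', 'f', 'x' }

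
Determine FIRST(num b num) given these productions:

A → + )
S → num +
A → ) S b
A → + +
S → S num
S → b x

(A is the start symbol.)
To compute FIRST(num b num), process the symbols left to right:
Symbol num is a terminal. Add 'num' and stop.
FIRST(num b num) = { 'num' }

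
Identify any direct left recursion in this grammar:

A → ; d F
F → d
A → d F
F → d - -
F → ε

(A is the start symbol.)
No direct left recursion

A → ; d F: starts with ';'
F → d: starts with d
A → d F: starts with d
F → d - -: starts with d
F → ε: starts with ε

No direct left recursion found.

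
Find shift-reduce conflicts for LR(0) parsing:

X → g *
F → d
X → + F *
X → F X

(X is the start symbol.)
No shift-reduce conflicts

A shift-reduce conflict occurs when an LR(0) state has both:
  - a complete (reduce) item [A → α .] (dot at the end), and
  - a shift item [B → β . c γ] (dot before a terminal).

Augment with X' → X and build the canonical LR(0) collection (I0 = CLOSURE({[X' → . X]}), then GOTO on every symbol after a dot until no new states appear). It has 10 states:
  I0: { [F → . d], [X → . + F *], [X → . F X], [X → . g *], [X' → . X] }  — shift
  I1: { [F → . d], [X → + . F *] }  — shift
  I2: { [F → . d], [X → . + F *], [X → . F X], [X → . g *], [X → F . X] }  — shift
  I3: { [X' → X .] }  — accept
  I4: { [F → d .] }  — reduce
  I5: { [X → g . *] }  — shift
  I6: { [X → g * .] }  — reduce
  I7: { [X → F X .] }  — reduce
  I8: { [X → + F . *] }  — shift
  I9: { [X → + F * .] }  — reduce

No state contains both a complete item and a shift item.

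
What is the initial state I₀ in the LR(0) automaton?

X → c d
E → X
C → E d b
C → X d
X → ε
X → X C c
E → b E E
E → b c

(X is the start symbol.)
First, augment the grammar with X' → X
I₀ = CLOSURE({ [X' → . X] }):
  [X' → . X] has the dot before X: add [X → . c d], [X → .], [X → . X C c]
No further items can be added.

I₀ = { [X → . X C c], [X → . c d], [X → .], [X' → . X] }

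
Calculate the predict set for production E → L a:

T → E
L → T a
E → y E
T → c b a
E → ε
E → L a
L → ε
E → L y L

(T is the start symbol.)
{ 'a', 'c', 'y' }

PREDICT(E → L a) = (FIRST(RHS) \ {ε}) ∪ (FOLLOW(E) if ε ∈ FIRST(RHS), i.e. RHS ⇒* ε)
FIRST(L) = { 'a', 'c', 'y', ε }
FIRST(L a) = { 'a', 'c', 'y' }
ε ∉ FIRST(L a), so FOLLOW(E) is not added.
PREDICT(E → L a) = { 'a', 'c', 'y' }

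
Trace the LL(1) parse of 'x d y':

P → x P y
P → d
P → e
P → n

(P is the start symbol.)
LL(1) parsing maintains a stack (initially the start symbol over $) and the input. At each step: if the stack top is a terminal, match it against the current input token; if it is a non-terminal N, replace it with the RHS of M[N, lookahead] (the unique production whose predict set contains the lookahead).

Stack is shown with the top on the left.

Stack    Input    Action
------------------------
P $      x d y $  output P → x P y
x P y $  x d y $  match 'x'
P y $    d y $    output P → d
d y $    d y $    match 'd'
y $      y $      match 'y'
$        $        accept

The string is accepted.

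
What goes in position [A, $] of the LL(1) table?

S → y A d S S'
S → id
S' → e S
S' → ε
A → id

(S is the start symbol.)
Empty (error entry)

To find M[A, $], we find productions for A where $ is in the predict set (PREDICT(N → α) = (FIRST(α) \ {ε}) ∪ (FOLLOW(N) if α ⇒* ε)).

A → id: PREDICT = { 'id' }

M[A, $] is empty (no production applies)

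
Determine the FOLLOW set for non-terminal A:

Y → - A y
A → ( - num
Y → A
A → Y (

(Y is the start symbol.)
In Y → - A y: A is followed by y, add FIRST(y) \ {ε} = { 'y' }
In Y → A: A is at the end, add FOLLOW(Y)

The FOLLOW sets referred to above (computed the same way, to a fixed point):
  FOLLOW(Y) = { $, '(' }

Taking the union: FOLLOW(A) = { $, '(', 'y' }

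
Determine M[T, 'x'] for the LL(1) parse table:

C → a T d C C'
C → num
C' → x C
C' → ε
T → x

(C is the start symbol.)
To find M[T, 'x'], we find productions for T where 'x' is in the predict set (PREDICT(N → α) = (FIRST(α) \ {ε}) ∪ (FOLLOW(N) if α ⇒* ε)).

T → x: PREDICT = { 'x' }
  'x' is in predict set, so this production goes in M[T, 'x']

M[T, 'x'] = T → x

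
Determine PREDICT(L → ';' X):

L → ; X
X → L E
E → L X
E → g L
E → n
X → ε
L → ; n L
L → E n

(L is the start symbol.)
{ ';' }

PREDICT(L → ';' X) = (FIRST(RHS) \ {ε}) ∪ (FOLLOW(L) if ε ∈ FIRST(RHS), i.e. RHS ⇒* ε)
FIRST(';' X) = { ';' }
ε ∉ FIRST(';' X), so FOLLOW(L) is not added.
PREDICT(L → ';' X) = { ';' }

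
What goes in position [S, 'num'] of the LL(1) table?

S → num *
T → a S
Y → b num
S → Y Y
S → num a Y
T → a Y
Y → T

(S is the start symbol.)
S → num *, S → num a Y

To find M[S, 'num'], we find productions for S where 'num' is in the predict set (PREDICT(N → α) = (FIRST(α) \ {ε}) ∪ (FOLLOW(N) if α ⇒* ε)).

Relevant sets:
  FIRST(Y) = { 'a', 'b' }

S → num *: PREDICT = { 'num' }
  'num' is in predict set, so this production goes in M[S, 'num']
S → Y Y: PREDICT = { 'a', 'b' }
S → num a Y: PREDICT = { 'num' }
  'num' is in predict set, so this production goes in M[S, 'num']

M[S, 'num'] = S → num *, S → num a Y  (a multiply-defined cell — the grammar is not LL(1))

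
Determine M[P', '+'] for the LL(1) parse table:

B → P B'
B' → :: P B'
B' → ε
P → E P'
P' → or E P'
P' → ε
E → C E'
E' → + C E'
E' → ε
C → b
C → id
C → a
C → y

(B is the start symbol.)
To find M[P', '+'], we find productions for P' where '+' is in the predict set (PREDICT(N → α) = (FIRST(α) \ {ε}) ∪ (FOLLOW(N) if α ⇒* ε)).

Relevant sets:
  FOLLOW(P') = { $, '::' }

P' → or E P': PREDICT = { 'or' }
P' → ε: PREDICT = { $, '::' }

M[P', '+'] is empty (no production applies)

Answer: Empty (error entry)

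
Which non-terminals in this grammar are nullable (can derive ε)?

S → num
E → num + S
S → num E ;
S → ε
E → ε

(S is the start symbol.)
{ 'E', 'S' }

A non-terminal is nullable if it can derive ε (the empty string): either it has an ε-production, or it has a production whose right-hand side consists entirely of nullable non-terminals.

ε-productions: S → ε, E → ε
So S, E are immediately nullable.
Every non-terminal is now nullable.
Nullable = { 'E', 'S' }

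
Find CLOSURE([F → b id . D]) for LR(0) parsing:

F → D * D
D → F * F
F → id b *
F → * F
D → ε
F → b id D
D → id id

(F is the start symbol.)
Start with: [F → b id . D]
  [F → b id . D] has the dot before D: add [D → . F * F], [D → .], [D → . id id]
  [D → . F * F] has the dot before F: add [F → . D * D], [F → . id b *], [F → . * F], [F → . b id D]
No further items can be added.

CLOSURE = { [D → . F * F], [D → . id id], [D → .], [F → . * F], [F → . D * D], [F → . b id D], [F → . id b *], [F → b id . D] }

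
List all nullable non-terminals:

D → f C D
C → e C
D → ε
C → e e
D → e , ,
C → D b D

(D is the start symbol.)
{ 'D' }

A non-terminal is nullable if it can derive ε (the empty string): either it has an ε-production, or it has a production whose right-hand side consists entirely of nullable non-terminals.

ε-productions: D → ε
So D is immediately nullable.
No further non-terminal can be added: every production for the remaining non-terminals contains a terminal or a non-nullable non-terminal.
Nullable = { 'D' }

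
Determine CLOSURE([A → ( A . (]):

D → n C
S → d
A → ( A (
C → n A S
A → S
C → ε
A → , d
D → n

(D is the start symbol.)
{ [A → ( A . (] }

Start with: [A → ( A . (]
The dot precedes the terminal '(', so nothing is added.

CLOSURE = { [A → ( A . (] }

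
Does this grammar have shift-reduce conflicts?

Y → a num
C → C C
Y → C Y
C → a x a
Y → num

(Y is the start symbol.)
Augment with Y' → Y and build the canonical LR(0) collection (I0 = CLOSURE({[Y' → . Y]}), then GOTO on every symbol after a dot until no new states appear). It has 10 states:
  I0: { [C → . C C], [C → . a x a], [Y → . C Y], [Y → . a num], [Y → . num], [Y' → . Y] }  — shift
  I1: { [C → . C C], [C → . a x a], [C → C . C], [Y → . C Y], [Y → . a num], [Y → . num], [Y → C . Y] }  — shift
  I2: { [Y' → Y .] }  — accept
  I3: { [C → a . x a], [Y → a . num] }  — shift
  I4: { [Y → num .] }  — reduce
  I5: { [Y → a num .] }  — reduce
  I6: { [C → a x . a] }  — shift
  I7: { [C → a x a .] }  — reduce
  I8: { [C → . C C], [C → . a x a], [C → C . C], [C → C C .], [Y → . C Y], [Y → . a num], [Y → . num], [Y → C . Y] }  — shift, reduce
  I9: { [Y → C Y .] }  — reduce

I8 contains reduce item [C → C C .] and shift items [C → . a x a], [Y → . a num], [Y → . num] — shift-reduce conflict.

Answer: Yes — I8: [C → C C .] vs [C → . a x a]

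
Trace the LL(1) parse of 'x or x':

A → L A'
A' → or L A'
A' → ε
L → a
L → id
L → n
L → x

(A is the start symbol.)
LL(1) parsing maintains a stack (initially the start symbol over $) and the input. At each step: if the stack top is a terminal, match it against the current input token; if it is a non-terminal N, replace it with the RHS of M[N, lookahead] (the unique production whose predict set contains the lookahead).

Stack is shown with the top on the left.

Stack      Input     Action
---------------------------
A $        x or x $  output A → L A'
L A' $     x or x $  output L → x
x A' $     x or x $  match 'x'
A' $       or x $    output A' → or L A'
or L A' $  or x $    match 'or'
L A' $     x $       output L → x
x A' $     x $       match 'x'
A' $       $         output A' → ε
$          $         accept

The string is accepted.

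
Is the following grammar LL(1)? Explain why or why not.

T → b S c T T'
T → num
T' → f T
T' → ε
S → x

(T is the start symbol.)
Relevant sets:
  FOLLOW(T') = { $, 'f' }

For T:
  PREDICT(T → b S c T T') = { 'b' }
  PREDICT(T → num) = { 'num' }
For T':
  PREDICT(T' → f T) = { 'f' }
  PREDICT(T' → ε) = { $, 'f' }
S has a single production, so nothing to check there.

Conflict found: Predict set conflict for T': { 'f' }
The grammar is NOT LL(1).

Answer: No. Predict set conflict for T': { 'f' }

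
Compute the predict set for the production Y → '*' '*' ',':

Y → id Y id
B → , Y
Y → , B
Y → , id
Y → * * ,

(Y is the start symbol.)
{ '*' }

PREDICT(Y → '*' '*' ',') = (FIRST(RHS) \ {ε}) ∪ (FOLLOW(Y) if ε ∈ FIRST(RHS), i.e. RHS ⇒* ε)
FIRST('*' '*' ',') = { '*' }
ε ∉ FIRST('*' '*' ','), so FOLLOW(Y) is not added.
PREDICT(Y → '*' '*' ',') = { '*' }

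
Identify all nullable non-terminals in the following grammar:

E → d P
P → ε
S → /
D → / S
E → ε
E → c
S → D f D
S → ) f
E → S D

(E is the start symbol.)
{ 'E', 'P' }

ε-productions: P → ε, E → ε
So P, E are immediately nullable.
No further non-terminal can be added: every production for the remaining non-terminals contains a terminal or a non-nullable non-terminal.
Nullable = { 'E', 'P' }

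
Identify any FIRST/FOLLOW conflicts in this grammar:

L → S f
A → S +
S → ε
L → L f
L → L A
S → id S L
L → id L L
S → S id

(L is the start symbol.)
A FIRST/FOLLOW conflict occurs when a non-terminal N has a nullable alternative N → β (β ⇒* ε) and another alternative N → α with FIRST(α) ∩ FOLLOW(N) ≠ ∅: on such a lookahead the parser cannot decide between expanding α and letting N vanish via β.

Nullable non-terminals: S.
FIRST sets used below: FIRST(S) = { 'id', ε }

S: nullable alternative(s) S → ε; FOLLOW(S) = { '+', 'f', 'id' }
  S → ε: FIRST \ {ε} = { } — this is the only nullable alternative, skip
  S → id S L: FIRST \ {ε} = { 'id' } — overlaps FOLLOW(S) on { 'id' }: CONFLICT
  S → S id: FIRST \ {ε} = { 'id' } — overlaps FOLLOW(S) on { 'id' }: CONFLICT

A, L have no nullable alternative, so no FIRST/FOLLOW check is needed there.

So the grammar has 2 FIRST/FOLLOW conflicts (marked CONFLICT above).

Answer: Yes. S → id S L with FOLLOW(S) on { 'id' }; S → S id with FOLLOW(S) on { 'id' }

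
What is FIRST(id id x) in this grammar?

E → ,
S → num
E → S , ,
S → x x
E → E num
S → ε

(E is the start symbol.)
To compute FIRST(id id x), process the symbols left to right:
Symbol id is a terminal. Add 'id' and stop.
FIRST(id id x) = { 'id' }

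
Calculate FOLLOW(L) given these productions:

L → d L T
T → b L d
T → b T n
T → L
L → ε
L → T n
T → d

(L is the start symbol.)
{ $, 'b', 'd', 'n' }

L is the start symbol, so $ ∈ FOLLOW(L).
In L → d L T: L is followed by T, add FIRST(T) \ {ε} = { 'b', 'd', 'n' }
  T is nullable, so FOLLOW(L) is also included — that is the set being defined, nothing new
In T → b L d: L is followed by d, add FIRST(d) \ {ε} = { 'd' }
In T → L: L is at the end, add FOLLOW(T)

The FOLLOW sets referred to above (computed the same way, to a fixed point):
  FOLLOW(T) = { $, 'b', 'd', 'n' }

Taking the union: FOLLOW(L) = { $, 'b', 'd', 'n' }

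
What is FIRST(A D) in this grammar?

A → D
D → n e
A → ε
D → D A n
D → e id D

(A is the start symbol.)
FIRST sets of the non-terminals involved (from the grammar, by fixed-point iteration):
  FIRST(A) = { 'e', 'n', ε }
  FIRST(D) = { 'e', 'n' }

To compute FIRST(A D), process the symbols left to right:
Symbol A is a non-terminal. Add FIRST(A) \ {ε} = { 'e', 'n' }
A is nullable (ε ∈ FIRST(A)), continue to the next symbol.
Symbol D is a non-terminal. Add FIRST(D) \ {ε} = { 'e', 'n' }
D is not nullable (ε ∉ FIRST(D)), so stop here.
FIRST(A D) = { 'e', 'n' }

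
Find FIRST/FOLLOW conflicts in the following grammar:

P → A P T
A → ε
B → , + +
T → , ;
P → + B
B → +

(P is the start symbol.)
A FIRST/FOLLOW conflict occurs when a non-terminal N has a nullable alternative N → β (β ⇒* ε) and another alternative N → α with FIRST(α) ∩ FOLLOW(N) ≠ ∅: on such a lookahead the parser cannot decide between expanding α and letting N vanish via β.

Nullable non-terminals: A.
A has a nullable alternative but only one production, so nothing to check.

B, P, T have no nullable alternative, so no FIRST/FOLLOW check is needed there.

No FIRST/FOLLOW conflicts found.

Answer: No FIRST/FOLLOW conflicts.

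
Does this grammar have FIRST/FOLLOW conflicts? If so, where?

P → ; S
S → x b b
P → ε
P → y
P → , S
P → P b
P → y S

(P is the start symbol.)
A FIRST/FOLLOW conflict occurs when a non-terminal N has a nullable alternative N → β (β ⇒* ε) and another alternative N → α with FIRST(α) ∩ FOLLOW(N) ≠ ∅: on such a lookahead the parser cannot decide between expanding α and letting N vanish via β.

Nullable non-terminals: P.
FIRST sets used below: FIRST(P) = { ',', ';', 'b', 'y', ε }

P: nullable alternative(s) P → ε; FOLLOW(P) = { $, 'b' }
  P → ; S: FIRST \ {ε} = { ';' } — disjoint from FOLLOW(P)
  P → ε: FIRST \ {ε} = { } — this is the only nullable alternative, skip
  P → y: FIRST \ {ε} = { 'y' } — disjoint from FOLLOW(P)
  P → , S: FIRST \ {ε} = { ',' } — disjoint from FOLLOW(P)
  P → P b: FIRST \ {ε} = { ',', ';', 'b', 'y' } — overlaps FOLLOW(P) on { 'b' }: CONFLICT
  P → y S: FIRST \ {ε} = { 'y' } — disjoint from FOLLOW(P)

S has no nullable alternative, so no FIRST/FOLLOW check is needed there.

So the grammar has 1 FIRST/FOLLOW conflict (marked CONFLICT above).

Answer: Yes. P → P b with FOLLOW(P) on { 'b' }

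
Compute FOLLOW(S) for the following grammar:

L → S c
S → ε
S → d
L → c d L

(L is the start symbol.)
In L → S c: S is followed by c, add FIRST(c) \ {ε} = { 'c' }

Taking the union: FOLLOW(S) = { 'c' }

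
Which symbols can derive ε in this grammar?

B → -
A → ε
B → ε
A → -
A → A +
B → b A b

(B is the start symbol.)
{ 'A', 'B' }

ε-productions: A → ε, B → ε
So A, B are immediately nullable.
Every non-terminal is now nullable.
Nullable = { 'A', 'B' }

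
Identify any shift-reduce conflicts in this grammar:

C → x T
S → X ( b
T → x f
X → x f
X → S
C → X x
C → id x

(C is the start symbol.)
A shift-reduce conflict occurs when an LR(0) state has both:
  - a complete (reduce) item [A → α .] (dot at the end), and
  - a shift item [B → β . c γ] (dot before a terminal).

Augment with C' → C and build the canonical LR(0) collection (I0 = CLOSURE({[C' → . C]}), then GOTO on every symbol after a dot until no new states appear). It has 14 states:
  I0: { [C → . X x], [C → . id x], [C → . x T], [C' → . C], [S → . X ( b], [X → . S], [X → . x f] }  — shift
  I1: { [C' → C .] }  — accept
  I2: { [X → S .] }  — reduce
  I3: { [C → X . x], [S → X . ( b] }  — shift
  I4: { [C → id . x] }  — shift
  I5: { [C → x . T], [T → . x f], [X → x . f] }  — shift
  I6: { [C → x T .] }  — reduce
  I7: { [X → x f .] }  — reduce
  I8: { [T → x . f] }  — shift
  I9: { [T → x f .] }  — reduce
  I10: { [C → id x .] }  — reduce
  I11: { [S → X ( . b] }  — shift
  I12: { [C → X x .] }  — reduce
  I13: { [S → X ( b .] }  — reduce

No state contains both a complete item and a shift item.

Answer: No shift-reduce conflicts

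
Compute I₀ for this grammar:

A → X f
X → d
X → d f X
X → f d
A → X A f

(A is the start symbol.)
First, augment the grammar with A' → A
I₀ = CLOSURE({ [A' → . A] }):
  [A' → . A] has the dot before A: add [A → . X f], [A → . X A f]
  [A → . X f] has the dot before X: add [X → . d], [X → . d f X], [X → . f d]
No further items can be added.

I₀ = { [A → . X A f], [A → . X f], [A' → . A], [X → . d f X], [X → . d], [X → . f d] }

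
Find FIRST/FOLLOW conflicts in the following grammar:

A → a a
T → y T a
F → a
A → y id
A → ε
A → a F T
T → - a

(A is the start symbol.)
No FIRST/FOLLOW conflicts.

A FIRST/FOLLOW conflict occurs when a non-terminal N has a nullable alternative N → β (β ⇒* ε) and another alternative N → α with FIRST(α) ∩ FOLLOW(N) ≠ ∅: on such a lookahead the parser cannot decide between expanding α and letting N vanish via β.

Nullable non-terminals: A.

A: nullable alternative(s) A → ε; FOLLOW(A) = { $ }
  A → a a: FIRST \ {ε} = { 'a' } — disjoint from FOLLOW(A)
  A → y id: FIRST \ {ε} = { 'y' } — disjoint from FOLLOW(A)
  A → ε: FIRST \ {ε} = { } — this is the only nullable alternative, skip
  A → a F T: FIRST \ {ε} = { 'a' } — disjoint from FOLLOW(A)

F, T have no nullable alternative, so no FIRST/FOLLOW check is needed there.

No FIRST/FOLLOW conflicts found.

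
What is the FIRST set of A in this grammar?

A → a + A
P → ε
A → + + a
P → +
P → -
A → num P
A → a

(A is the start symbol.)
To compute FIRST(A), examine every production with A on the left-hand side, reading each right-hand side left to right until a non-nullable symbol is reached.

From A → a + A:
  - a is a terminal: add 'a' and stop
From A → + + a:
  - '+' is a terminal: add '+' and stop
From A → num P:
  - num is a terminal: add 'num' and stop
From A → a:
  - a is a terminal: add 'a' and stop

Collecting: FIRST(A) = { '+', 'a', 'num' }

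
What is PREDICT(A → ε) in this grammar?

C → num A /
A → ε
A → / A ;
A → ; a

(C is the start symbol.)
{ '/', ';' }

PREDICT(A → ε) = (FIRST(RHS) \ {ε}) ∪ (FOLLOW(A) if ε ∈ FIRST(RHS), i.e. RHS ⇒* ε)
The right-hand side is ε (FIRST(ε) = { ε }), so the predict set is FOLLOW(A) = { '/', ';' }
PREDICT(A → ε) = { '/', ';' }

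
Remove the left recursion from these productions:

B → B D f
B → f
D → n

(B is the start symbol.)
B → f B'
B' → D f B'
B' → ε
D → n

B is directly left-recursive. The standard transformation for
  A → A α₁ | ... | A α_m | β₁ | ... | β_n
is
  A  → β₁ A' | ... | β_n A'
  A' → α₁ A' | ... | α_m A' | ε

B → f becomes B → f B'
B → B D f becomes B' → D f B'
Add B' → ε

Productions for other non-terminals are unchanged:
  D → n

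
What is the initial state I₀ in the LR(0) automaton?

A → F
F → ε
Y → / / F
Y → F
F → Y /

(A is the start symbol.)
First, augment the grammar with A' → A
I₀ = CLOSURE({ [A' → . A] }):
  [A' → . A] has the dot before A: add [A → . F]
  [A → . F] has the dot before F: add [F → .], [F → . Y /]
  [F → . Y /] has the dot before Y: add [Y → . / / F], [Y → . F]
No further items can be added.

I₀ = { [A → . F], [A' → . A], [F → . Y /], [F → .], [Y → . / / F], [Y → . F] }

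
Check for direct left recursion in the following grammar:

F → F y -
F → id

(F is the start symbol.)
Direct left recursion occurs when N → N α for some non-terminal N (the right-hand side begins with the left-hand side itself).

F → F y -: LEFT RECURSIVE (starts with F)
F → id: starts with id

The grammar has direct left recursion on: F.

Answer: Yes, F is left-recursive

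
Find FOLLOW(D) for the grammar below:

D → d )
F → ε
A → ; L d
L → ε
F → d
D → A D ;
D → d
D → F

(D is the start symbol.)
{ $, ';' }

D is the start symbol, so $ ∈ FOLLOW(D).
In D → A D ;: D is followed by ';', add FIRST(';') \ {ε} = { ';' }

Taking the union: FOLLOW(D) = { $, ';' }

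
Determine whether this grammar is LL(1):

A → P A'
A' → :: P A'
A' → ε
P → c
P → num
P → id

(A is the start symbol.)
Yes, the grammar is LL(1).

A grammar is LL(1) if for each non-terminal N with multiple productions, the predict sets of those productions are pairwise disjoint, where PREDICT(N → α) = (FIRST(α) \ {ε}) ∪ (FOLLOW(N) if α ⇒* ε).

Relevant sets:
  FOLLOW(A') = { $ }

For A':
  PREDICT(A' → :: P A') = { '::' }
  PREDICT(A' → ε) = { $ }
For P:
  PREDICT(P → c) = { 'c' }
  PREDICT(P → num) = { 'num' }
  PREDICT(P → id) = { 'id' }
A has a single production, so nothing to check there.

All predict sets are disjoint. The grammar IS LL(1).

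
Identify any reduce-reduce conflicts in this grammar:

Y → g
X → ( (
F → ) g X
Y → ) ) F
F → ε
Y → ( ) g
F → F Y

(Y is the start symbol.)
A reduce-reduce conflict occurs when an LR(0) state has two complete items [A → α .] and [B → β .] — both call for a reduction, and with no lookahead the parser cannot choose between them.

Augment with Y' → Y and build the canonical LR(0) collection (I0 = CLOSURE({[Y' → . Y]}), then GOTO on every symbol after a dot until no new states appear). It has 15 states:
  I0: { [Y → . ( ) g], [Y → . ) ) F], [Y → . g], [Y' → . Y] }  — shift
  I1: { [Y → ( . ) g] }  — shift
  I2: { [Y → ) . ) F] }  — shift
  I3: { [Y' → Y .] }  — accept
  I4: { [Y → g .] }  — reduce
  I5: { [F → . ) g X], [F → . F Y], [F → .], [Y → ) ) . F] }  — shift, reduce
  I6: { [F → ) . g X] }  — shift
  I7: { [F → F . Y], [Y → ) ) F .], [Y → . ( ) g], [Y → . ) ) F], [Y → . g] }  — shift, reduce
  I8: { [F → F Y .] }  — reduce
  I9: { [F → ) g . X], [X → . ( (] }  — shift
  I10: { [X → ( . (] }  — shift
  I11: { [F → ) g X .] }  — reduce
  I12: { [X → ( ( .] }  — reduce
  I13: { [Y → ( ) . g] }  — shift
  I14: { [Y → ( ) g .] }  — reduce

No state contains more than one complete item.

Answer: No reduce-reduce conflicts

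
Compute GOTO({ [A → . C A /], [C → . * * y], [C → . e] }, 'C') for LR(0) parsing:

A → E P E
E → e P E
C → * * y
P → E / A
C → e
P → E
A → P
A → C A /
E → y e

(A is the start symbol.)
{ [A → . C A /], [A → . E P E], [A → . P], [A → C . A /], [C → . * * y], [C → . e], [E → . e P E], [E → . y e], [P → . E / A], [P → . E] }

GOTO(I, 'C') = CLOSURE({ [A → αX.β] : [A → α.Xβ] ∈ I, X = 'C' })

Items with dot before 'C', with the dot advanced:
  [A → . C A /] → [A → C . A /]
Closure of the advanced items:
  [A → C . A /] has the dot before A: add [A → . E P E], [A → . P], [A → . C A /]
  [A → . E P E] has the dot before E: add [E → . e P E], [E → . y e]
  [A → . P] has the dot before P: add [P → . E / A], [P → . E]
  [A → . C A /] has the dot before C: add [C → . * * y], [C → . e]

GOTO = { [A → . C A /], [A → . E P E], [A → . P], [A → C . A /], [C → . * * y], [C → . e], [E → . e P E], [E → . y e], [P → . E / A], [P → . E] }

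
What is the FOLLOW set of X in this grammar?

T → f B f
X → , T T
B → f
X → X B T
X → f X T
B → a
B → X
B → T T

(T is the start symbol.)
{ ',', 'a', 'f' }

To compute FOLLOW(X), find every occurrence of X on a right-hand side N → α X β: add FIRST(β) \ {ε}, and if β is empty or nullable also add FOLLOW(N). Iterate to a fixed point.

In X → X B T: X is followed by B T, add FIRST(B T) \ {ε} = { ',', 'a', 'f' }
In X → f X T: X is followed by T, add FIRST(T) \ {ε} = { 'f' }
In B → X: X is at the end, add FOLLOW(B)

The FOLLOW sets referred to above (computed the same way, to a fixed point):
  FOLLOW(B) = { 'f' }

Taking the union: FOLLOW(X) = { ',', 'a', 'f' }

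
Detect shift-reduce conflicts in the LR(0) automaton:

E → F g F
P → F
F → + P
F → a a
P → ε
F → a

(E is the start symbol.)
Yes — I1: [P → .] vs [F → . + P]; I4: [F → a .] vs [F → a . a]

Augment with E' → E and build the canonical LR(0) collection (I0 = CLOSURE({[E' → . E]}), then GOTO on every symbol after a dot until no new states appear). It has 10 states:
  I0: { [E → . F g F], [E' → . E], [F → . + P], [F → . a a], [F → . a] }  — shift
  I1: { [F → + . P], [F → . + P], [F → . a a], [F → . a], [P → . F], [P → .] }  — shift, reduce
  I2: { [E' → E .] }  — accept
  I3: { [E → F . g F] }  — shift
  I4: { [F → a . a], [F → a .] }  — shift, reduce
  I5: { [F → a a .] }  — reduce
  I6: { [E → F g . F], [F → . + P], [F → . a a], [F → . a] }  — shift
  I7: { [E → F g F .] }  — reduce
  I8: { [P → F .] }  — reduce
  I9: { [F → + P .] }  — reduce

I1 contains reduce item [P → .] and shift items [F → . + P], [F → . a], [F → . a a] — shift-reduce conflict.
I4 contains reduce item [F → a .] and shift item [F → a . a] — shift-reduce conflict.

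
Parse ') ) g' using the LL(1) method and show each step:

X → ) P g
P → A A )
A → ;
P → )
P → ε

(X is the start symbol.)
LL(1) parsing maintains a stack (initially the start symbol over $) and the input. At each step: if the stack top is a terminal, match it against the current input token; if it is a non-terminal N, replace it with the RHS of M[N, lookahead] (the unique production whose predict set contains the lookahead).

Stack is shown with the top on the left.

Stack    Input    Action
------------------------
X $      ) ) g $  output X → ) P g
) P g $  ) ) g $  match ')'
P g $    ) g $    output P → )
) g $    ) g $    match ')'
g $      g $      match 'g'
$        $        accept

The string is accepted.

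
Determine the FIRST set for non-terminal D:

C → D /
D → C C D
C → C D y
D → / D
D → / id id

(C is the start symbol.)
{ '/' }

To compute FIRST(D), examine every production with D on the left-hand side, reading each right-hand side left to right until a non-nullable symbol is reached.

FIRST sets of the other non-terminals involved (by the same procedure, iterated to a fixed point):
  FIRST(C) = { '/' }

From D → C C D:
  - C is a non-terminal: add FIRST(C) \ {ε} = { '/' }
    C is not nullable, so stop
From D → / D:
  - '/' is a terminal: add '/' and stop
From D → / id id:
  - '/' is a terminal: add '/' and stop

Collecting: FIRST(D) = { '/' }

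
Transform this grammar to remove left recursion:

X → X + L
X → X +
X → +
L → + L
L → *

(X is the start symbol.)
X is directly left-recursive. The standard transformation for
  A → A α₁ | ... | A α_m | β₁ | ... | β_n
is
  A  → β₁ A' | ... | β_n A'
  A' → α₁ A' | ... | α_m A' | ε

X → + becomes X → + X'
X → X + L becomes X' → + L X'
X → X + becomes X' → + X'
Add X' → ε

Productions for other non-terminals are unchanged:
  L → + L
  L → *

Resulting grammar:
X → + X'
X' → + L X'
X' → + X'
X' → ε
L → + L
L → *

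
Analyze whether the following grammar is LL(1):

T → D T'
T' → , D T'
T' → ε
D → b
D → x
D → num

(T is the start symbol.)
A grammar is LL(1) if for each non-terminal N with multiple productions, the predict sets of those productions are pairwise disjoint, where PREDICT(N → α) = (FIRST(α) \ {ε}) ∪ (FOLLOW(N) if α ⇒* ε).

Relevant sets:
  FOLLOW(T') = { $ }

For T':
  PREDICT(T' → ',' D T') = { ',' }
  PREDICT(T' → ε) = { $ }
For D:
  PREDICT(D → b) = { 'b' }
  PREDICT(D → x) = { 'x' }
  PREDICT(D → num) = { 'num' }
T has a single production, so nothing to check there.

All predict sets are disjoint. The grammar IS LL(1).

Answer: Yes, the grammar is LL(1).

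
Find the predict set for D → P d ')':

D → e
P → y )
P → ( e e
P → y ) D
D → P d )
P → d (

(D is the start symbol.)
PREDICT(D → P d ')') = (FIRST(RHS) \ {ε}) ∪ (FOLLOW(D) if ε ∈ FIRST(RHS), i.e. RHS ⇒* ε)
FIRST(P) = { '(', 'd', 'y' }
FIRST(P d ')') = { '(', 'd', 'y' }
ε ∉ FIRST(P d ')'), so FOLLOW(D) is not added.
PREDICT(D → P d ')') = { '(', 'd', 'y' }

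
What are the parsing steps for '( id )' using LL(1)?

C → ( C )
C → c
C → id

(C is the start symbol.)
Stack is shown with the top on the left.

Stack    Input     Action
-------------------------
C $      ( id ) $  output C → ( C )
( C ) $  ( id ) $  match '('
C ) $    id ) $    output C → id
id ) $   id ) $    match 'id'
) $      ) $       match ')'
$        $         accept

The string is accepted.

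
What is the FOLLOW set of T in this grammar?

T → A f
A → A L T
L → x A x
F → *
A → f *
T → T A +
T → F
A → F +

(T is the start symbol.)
T is the start symbol, so $ ∈ FOLLOW(T).
In A → A L T: T is at the end, add FOLLOW(A)
In T → T A +: T is followed by A '+', add FIRST(A '+') \ {ε} = { '*', 'f' }

The FOLLOW sets referred to above (computed the same way, to a fixed point):
  FOLLOW(A) = { '+', 'f', 'x' }

Taking the union: FOLLOW(T) = { $, '*', '+', 'f', 'x' }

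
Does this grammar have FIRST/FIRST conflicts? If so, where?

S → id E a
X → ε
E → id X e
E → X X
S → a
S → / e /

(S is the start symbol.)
FIRST sets of the non-terminals at (or reachable through a nullable prefix from) the front of some alternative:
  FIRST(X) = { ε }

Productions for S:
  S → id E a: FIRST = { 'id' }
  S → a: FIRST = { 'a' }
  S → / e /: FIRST = { '/' }
Productions for E:
  E → id X e: FIRST = { 'id' }
  E → X X: FIRST = { ε }
X has only one production, so no FIRST/FIRST conflict is possible there.

All alternatives of each non-terminal have pairwise disjoint FIRST sets.

Answer: No FIRST/FIRST conflicts.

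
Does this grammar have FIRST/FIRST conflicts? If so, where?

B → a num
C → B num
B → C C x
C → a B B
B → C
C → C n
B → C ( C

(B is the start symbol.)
Yes. B → a num / B → C C x on { 'a' }; B → a num / B → C on { 'a' }; B → a num / B → C '(' C on { 'a' }; B → C C x / B → C on { 'a' }; B → C C x / B → C '(' C on { 'a' }; B → C / B → C '(' C on { 'a' }; C → B num / C → a B B on { 'a' }; C → B num / C → C n on { 'a' }; C → a B B / C → C n on { 'a' }

FIRST sets of the non-terminals at (or reachable through a nullable prefix from) the front of some alternative:
  FIRST(C) = { 'a' }
  FIRST(B) = { 'a' }

Productions for B:
  B → a num: FIRST = { 'a' }
  B → C C x: FIRST = { 'a' }
  B → C: FIRST = { 'a' }
  B → C ( C: FIRST = { 'a' }
Productions for C:
  C → B num: FIRST = { 'a' }
  C → a B B: FIRST = { 'a' }
  C → C n: FIRST = { 'a' }

Conflict for B: B → a num and B → C C x
  Overlap: { 'a' }
Conflict for B: B → a num and B → C
  Overlap: { 'a' }
Conflict for B: B → a num and B → C ( C
  Overlap: { 'a' }
Conflict for B: B → C C x and B → C
  Overlap: { 'a' }
Conflict for B: B → C C x and B → C ( C
  Overlap: { 'a' }
Conflict for B: B → C and B → C ( C
  Overlap: { 'a' }
Conflict for C: C → B num and C → a B B
  Overlap: { 'a' }
Conflict for C: C → B num and C → C n
  Overlap: { 'a' }
Conflict for C: C → a B B and C → C n
  Overlap: { 'a' }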